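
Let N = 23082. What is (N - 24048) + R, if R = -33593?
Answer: -34559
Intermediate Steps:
(N - 24048) + R = (23082 - 24048) - 33593 = -966 - 33593 = -34559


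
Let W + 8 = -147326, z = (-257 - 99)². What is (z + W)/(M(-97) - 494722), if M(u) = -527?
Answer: 6866/165083 ≈ 0.041591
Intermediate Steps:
z = 126736 (z = (-356)² = 126736)
W = -147334 (W = -8 - 147326 = -147334)
(z + W)/(M(-97) - 494722) = (126736 - 147334)/(-527 - 494722) = -20598/(-495249) = -20598*(-1/495249) = 6866/165083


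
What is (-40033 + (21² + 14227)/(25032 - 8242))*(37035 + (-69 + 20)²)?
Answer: -13253244728636/8395 ≈ -1.5787e+9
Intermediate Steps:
(-40033 + (21² + 14227)/(25032 - 8242))*(37035 + (-69 + 20)²) = (-40033 + (441 + 14227)/16790)*(37035 + (-49)²) = (-40033 + 14668*(1/16790))*(37035 + 2401) = (-40033 + 7334/8395)*39436 = -336069701/8395*39436 = -13253244728636/8395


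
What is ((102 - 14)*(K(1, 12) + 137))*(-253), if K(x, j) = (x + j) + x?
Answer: -3361864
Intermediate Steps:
K(x, j) = j + 2*x (K(x, j) = (j + x) + x = j + 2*x)
((102 - 14)*(K(1, 12) + 137))*(-253) = ((102 - 14)*((12 + 2*1) + 137))*(-253) = (88*((12 + 2) + 137))*(-253) = (88*(14 + 137))*(-253) = (88*151)*(-253) = 13288*(-253) = -3361864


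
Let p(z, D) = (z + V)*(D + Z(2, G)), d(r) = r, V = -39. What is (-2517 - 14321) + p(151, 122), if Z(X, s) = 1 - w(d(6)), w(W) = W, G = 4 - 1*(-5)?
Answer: -3734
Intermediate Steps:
G = 9 (G = 4 + 5 = 9)
Z(X, s) = -5 (Z(X, s) = 1 - 1*6 = 1 - 6 = -5)
p(z, D) = (-39 + z)*(-5 + D) (p(z, D) = (z - 39)*(D - 5) = (-39 + z)*(-5 + D))
(-2517 - 14321) + p(151, 122) = (-2517 - 14321) + (195 - 39*122 - 5*151 + 122*151) = -16838 + (195 - 4758 - 755 + 18422) = -16838 + 13104 = -3734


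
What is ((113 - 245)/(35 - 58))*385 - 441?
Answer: 40677/23 ≈ 1768.6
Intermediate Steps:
((113 - 245)/(35 - 58))*385 - 441 = -132/(-23)*385 - 441 = -132*(-1/23)*385 - 441 = (132/23)*385 - 441 = 50820/23 - 441 = 40677/23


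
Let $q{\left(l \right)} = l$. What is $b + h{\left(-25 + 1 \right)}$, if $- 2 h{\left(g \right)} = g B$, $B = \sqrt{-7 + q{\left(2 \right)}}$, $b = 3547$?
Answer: $3547 + 12 i \sqrt{5} \approx 3547.0 + 26.833 i$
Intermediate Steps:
$B = i \sqrt{5}$ ($B = \sqrt{-7 + 2} = \sqrt{-5} = i \sqrt{5} \approx 2.2361 i$)
$h{\left(g \right)} = - \frac{i g \sqrt{5}}{2}$ ($h{\left(g \right)} = - \frac{g i \sqrt{5}}{2} = - \frac{i g \sqrt{5}}{2}$)
$b + h{\left(-25 + 1 \right)} = 3547 - \frac{i \left(-25 + 1\right) \sqrt{5}}{2} = 3547 - \frac{1}{2} i \left(-24\right) \sqrt{5} = 3547 + 12 i \sqrt{5}$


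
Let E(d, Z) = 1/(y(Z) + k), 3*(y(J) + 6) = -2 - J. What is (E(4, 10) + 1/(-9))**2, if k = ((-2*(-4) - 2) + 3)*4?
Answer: 289/54756 ≈ 0.0052780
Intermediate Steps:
k = 36 (k = ((8 - 2) + 3)*4 = (6 + 3)*4 = 9*4 = 36)
y(J) = -20/3 - J/3 (y(J) = -6 + (-2 - J)/3 = -6 + (-2/3 - J/3) = -20/3 - J/3)
E(d, Z) = 1/(88/3 - Z/3) (E(d, Z) = 1/((-20/3 - Z/3) + 36) = 1/(88/3 - Z/3))
(E(4, 10) + 1/(-9))**2 = (-3/(-88 + 10) + 1/(-9))**2 = (-3/(-78) - 1/9)**2 = (-3*(-1/78) - 1/9)**2 = (1/26 - 1/9)**2 = (-17/234)**2 = 289/54756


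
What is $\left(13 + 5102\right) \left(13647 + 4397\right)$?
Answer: $92295060$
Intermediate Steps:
$\left(13 + 5102\right) \left(13647 + 4397\right) = 5115 \cdot 18044 = 92295060$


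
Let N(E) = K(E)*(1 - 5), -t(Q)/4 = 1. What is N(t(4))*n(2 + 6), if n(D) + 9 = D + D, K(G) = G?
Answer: 112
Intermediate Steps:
n(D) = -9 + 2*D (n(D) = -9 + (D + D) = -9 + 2*D)
t(Q) = -4 (t(Q) = -4*1 = -4)
N(E) = -4*E (N(E) = E*(1 - 5) = E*(-4) = -4*E)
N(t(4))*n(2 + 6) = (-4*(-4))*(-9 + 2*(2 + 6)) = 16*(-9 + 2*8) = 16*(-9 + 16) = 16*7 = 112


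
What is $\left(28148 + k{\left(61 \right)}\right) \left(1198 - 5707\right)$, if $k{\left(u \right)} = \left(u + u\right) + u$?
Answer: $-127744479$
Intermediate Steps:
$k{\left(u \right)} = 3 u$ ($k{\left(u \right)} = 2 u + u = 3 u$)
$\left(28148 + k{\left(61 \right)}\right) \left(1198 - 5707\right) = \left(28148 + 3 \cdot 61\right) \left(1198 - 5707\right) = \left(28148 + 183\right) \left(-4509\right) = 28331 \left(-4509\right) = -127744479$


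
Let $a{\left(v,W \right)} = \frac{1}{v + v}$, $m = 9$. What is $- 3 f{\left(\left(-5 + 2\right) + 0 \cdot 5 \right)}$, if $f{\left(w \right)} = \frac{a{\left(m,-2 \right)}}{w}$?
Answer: $\frac{1}{18} \approx 0.055556$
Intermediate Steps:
$a{\left(v,W \right)} = \frac{1}{2 v}$
$f{\left(w \right)} = \frac{1}{18 w}$ ($f{\left(w \right)} = \frac{\frac{1}{2} \cdot \frac{1}{9}}{w} = \frac{1}{18 w}$)
$- 3 f{\left(\left(-5 + 2\right) + 0 \cdot 5 \right)} = - 3 \frac{1}{18 \left(\left(-5 + 2\right) + 0 \cdot 5\right)} = - 3 \frac{1}{18 \left(-3 + 0\right)} = - 3 \frac{1}{18 \left(-3\right)} = - 3 \cdot \frac{1}{18} \left(- \frac{1}{3}\right) = \left(-3\right) \left(- \frac{1}{54}\right) = \frac{1}{18}$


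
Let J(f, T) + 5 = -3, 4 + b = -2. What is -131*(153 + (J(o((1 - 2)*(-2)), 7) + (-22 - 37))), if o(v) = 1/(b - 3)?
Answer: -11266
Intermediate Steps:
b = -6 (b = -4 - 2 = -6)
o(v) = -1/9 (o(v) = 1/(-6 - 3) = 1/(-9) = -1/9)
J(f, T) = -8 (J(f, T) = -5 - 3 = -8)
-131*(153 + (J(o((1 - 2)*(-2)), 7) + (-22 - 37))) = -131*(153 + (-8 + (-22 - 37))) = -131*(153 + (-8 - 59)) = -131*(153 - 67) = -131*86 = -11266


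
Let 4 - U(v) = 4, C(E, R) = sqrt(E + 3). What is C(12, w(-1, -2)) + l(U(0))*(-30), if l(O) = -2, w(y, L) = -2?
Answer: 60 + sqrt(15) ≈ 63.873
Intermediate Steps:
C(E, R) = sqrt(3 + E)
U(v) = 0 (U(v) = 4 - 1*4 = 4 - 4 = 0)
C(12, w(-1, -2)) + l(U(0))*(-30) = sqrt(3 + 12) - 2*(-30) = sqrt(15) + 60 = 60 + sqrt(15)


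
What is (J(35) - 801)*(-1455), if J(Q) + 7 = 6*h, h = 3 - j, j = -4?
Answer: 1114530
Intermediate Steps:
h = 7 (h = 3 - 1*(-4) = 3 + 4 = 7)
J(Q) = 35 (J(Q) = -7 + 6*7 = -7 + 42 = 35)
(J(35) - 801)*(-1455) = (35 - 801)*(-1455) = -766*(-1455) = 1114530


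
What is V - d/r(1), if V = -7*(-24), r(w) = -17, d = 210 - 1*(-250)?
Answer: 3316/17 ≈ 195.06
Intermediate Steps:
d = 460 (d = 210 + 250 = 460)
V = 168
V - d/r(1) = 168 - 460/(-17) = 168 - 460*(-1)/17 = 168 - 1*(-460/17) = 168 + 460/17 = 3316/17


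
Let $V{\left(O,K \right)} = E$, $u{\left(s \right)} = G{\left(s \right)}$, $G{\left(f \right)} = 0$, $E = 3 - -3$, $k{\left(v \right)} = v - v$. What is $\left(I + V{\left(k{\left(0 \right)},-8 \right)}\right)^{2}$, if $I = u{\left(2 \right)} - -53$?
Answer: $3481$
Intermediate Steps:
$k{\left(v \right)} = 0$
$E = 6$ ($E = 3 + 3 = 6$)
$u{\left(s \right)} = 0$
$V{\left(O,K \right)} = 6$
$I = 53$ ($I = 0 - -53 = 0 + 53 = 53$)
$\left(I + V{\left(k{\left(0 \right)},-8 \right)}\right)^{2} = \left(53 + 6\right)^{2} = 59^{2} = 3481$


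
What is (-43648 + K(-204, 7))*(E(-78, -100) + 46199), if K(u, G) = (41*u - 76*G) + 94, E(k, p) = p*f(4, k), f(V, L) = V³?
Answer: -2087457550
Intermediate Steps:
E(k, p) = 64*p (E(k, p) = p*4³ = p*64 = 64*p)
K(u, G) = 94 - 76*G + 41*u (K(u, G) = (-76*G + 41*u) + 94 = 94 - 76*G + 41*u)
(-43648 + K(-204, 7))*(E(-78, -100) + 46199) = (-43648 + (94 - 76*7 + 41*(-204)))*(64*(-100) + 46199) = (-43648 + (94 - 532 - 8364))*(-6400 + 46199) = (-43648 - 8802)*39799 = -52450*39799 = -2087457550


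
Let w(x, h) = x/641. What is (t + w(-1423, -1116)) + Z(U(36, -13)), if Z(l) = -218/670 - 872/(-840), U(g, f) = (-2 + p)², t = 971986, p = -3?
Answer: 4383100891079/4509435 ≈ 9.7198e+5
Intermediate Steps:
U(g, f) = 25 (U(g, f) = (-2 - 3)² = (-5)² = 25)
w(x, h) = x/641 (w(x, h) = x*(1/641) = x/641)
Z(l) = 5014/7035 (Z(l) = -218*1/670 - 872*(-1/840) = -109/335 + 109/105 = 5014/7035)
(t + w(-1423, -1116)) + Z(U(36, -13)) = (971986 + (1/641)*(-1423)) + 5014/7035 = (971986 - 1423/641) + 5014/7035 = 623041603/641 + 5014/7035 = 4383100891079/4509435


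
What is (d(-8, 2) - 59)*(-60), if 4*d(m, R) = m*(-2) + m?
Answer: 3420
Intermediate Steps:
d(m, R) = -m/4 (d(m, R) = (m*(-2) + m)/4 = (-2*m + m)/4 = (-m)/4 = -m/4)
(d(-8, 2) - 59)*(-60) = (-¼*(-8) - 59)*(-60) = (2 - 59)*(-60) = -57*(-60) = 3420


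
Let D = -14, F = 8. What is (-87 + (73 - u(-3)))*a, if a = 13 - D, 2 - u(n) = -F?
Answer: -648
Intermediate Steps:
u(n) = 10 (u(n) = 2 - (-1)*8 = 2 - 1*(-8) = 2 + 8 = 10)
a = 27 (a = 13 - 1*(-14) = 13 + 14 = 27)
(-87 + (73 - u(-3)))*a = (-87 + (73 - 1*10))*27 = (-87 + (73 - 10))*27 = (-87 + 63)*27 = -24*27 = -648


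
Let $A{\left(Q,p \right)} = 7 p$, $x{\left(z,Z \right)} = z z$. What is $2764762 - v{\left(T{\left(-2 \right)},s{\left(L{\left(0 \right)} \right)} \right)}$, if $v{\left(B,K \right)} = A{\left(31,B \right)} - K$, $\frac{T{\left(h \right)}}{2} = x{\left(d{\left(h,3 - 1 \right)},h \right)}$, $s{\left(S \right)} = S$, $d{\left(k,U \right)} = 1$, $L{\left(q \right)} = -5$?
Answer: $2764743$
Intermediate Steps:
$x{\left(z,Z \right)} = z^{2}$
$T{\left(h \right)} = 2$ ($T{\left(h \right)} = 2 \cdot 1^{2} = 2 \cdot 1 = 2$)
$v{\left(B,K \right)} = - K + 7 B$ ($v{\left(B,K \right)} = 7 B - K = - K + 7 B$)
$2764762 - v{\left(T{\left(-2 \right)},s{\left(L{\left(0 \right)} \right)} \right)} = 2764762 - \left(\left(-1\right) \left(-5\right) + 7 \cdot 2\right) = 2764762 - \left(5 + 14\right) = 2764762 - 19 = 2764743$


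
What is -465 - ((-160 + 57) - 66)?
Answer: -296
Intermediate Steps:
-465 - ((-160 + 57) - 66) = -465 - (-103 - 66) = -465 - 1*(-169) = -465 + 169 = -296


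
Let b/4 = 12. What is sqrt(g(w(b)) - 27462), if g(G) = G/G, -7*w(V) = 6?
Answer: I*sqrt(27461) ≈ 165.71*I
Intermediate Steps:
b = 48 (b = 4*12 = 48)
w(V) = -6/7 (w(V) = -1/7*6 = -6/7)
g(G) = 1
sqrt(g(w(b)) - 27462) = sqrt(1 - 27462) = sqrt(-27461) = I*sqrt(27461)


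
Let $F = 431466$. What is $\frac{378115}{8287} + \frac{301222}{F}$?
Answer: $\frac{82819996652}{1787779371} \approx 46.326$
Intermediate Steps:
$\frac{378115}{8287} + \frac{301222}{F} = \frac{378115}{8287} + \frac{301222}{431466} = 378115 \cdot \frac{1}{8287} + 301222 \cdot \frac{1}{431466} = \frac{378115}{8287} + \frac{150611}{215733} = \frac{82819996652}{1787779371}$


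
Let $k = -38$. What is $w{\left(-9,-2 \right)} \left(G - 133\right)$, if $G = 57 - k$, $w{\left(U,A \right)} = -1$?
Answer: $38$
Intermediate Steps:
$G = 95$ ($G = 57 - -38 = 57 + 38 = 95$)
$w{\left(-9,-2 \right)} \left(G - 133\right) = - (95 - 133) = \left(-1\right) \left(-38\right) = 38$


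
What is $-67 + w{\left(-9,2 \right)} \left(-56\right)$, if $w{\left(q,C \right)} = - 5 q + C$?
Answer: $-2699$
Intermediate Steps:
$w{\left(q,C \right)} = C - 5 q$
$-67 + w{\left(-9,2 \right)} \left(-56\right) = -67 + \left(2 - -45\right) \left(-56\right) = -67 + \left(2 + 45\right) \left(-56\right) = -67 + 47 \left(-56\right) = -67 - 2632 = -2699$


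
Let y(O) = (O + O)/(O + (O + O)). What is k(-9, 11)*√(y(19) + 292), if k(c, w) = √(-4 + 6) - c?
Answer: √2634*(9 + √2)/3 ≈ 178.16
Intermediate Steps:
y(O) = ⅔ (y(O) = (2*O)/(O + 2*O) = (2*O)/((3*O)) = (2*O)*(1/(3*O)) = ⅔)
k(c, w) = √2 - c
k(-9, 11)*√(y(19) + 292) = (√2 - 1*(-9))*√(⅔ + 292) = (√2 + 9)*√(878/3) = (9 + √2)*(√2634/3) = √2634*(9 + √2)/3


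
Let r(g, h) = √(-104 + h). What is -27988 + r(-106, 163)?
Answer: -27988 + √59 ≈ -27980.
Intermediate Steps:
-27988 + r(-106, 163) = -27988 + √(-104 + 163) = -27988 + √59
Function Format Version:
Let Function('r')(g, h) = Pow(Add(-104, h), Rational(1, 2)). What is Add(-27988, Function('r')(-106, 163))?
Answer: Add(-27988, Pow(59, Rational(1, 2))) ≈ -27980.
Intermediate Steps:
Add(-27988, Function('r')(-106, 163)) = Add(-27988, Pow(Add(-104, 163), Rational(1, 2))) = Add(-27988, Pow(59, Rational(1, 2)))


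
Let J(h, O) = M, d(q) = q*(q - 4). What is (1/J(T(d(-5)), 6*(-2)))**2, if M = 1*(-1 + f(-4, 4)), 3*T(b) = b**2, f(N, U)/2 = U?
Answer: 1/49 ≈ 0.020408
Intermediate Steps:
f(N, U) = 2*U
d(q) = q*(-4 + q)
T(b) = b**2/3
M = 7 (M = 1*(-1 + 2*4) = 1*(-1 + 8) = 1*7 = 7)
J(h, O) = 7
(1/J(T(d(-5)), 6*(-2)))**2 = (1/7)**2 = 1/49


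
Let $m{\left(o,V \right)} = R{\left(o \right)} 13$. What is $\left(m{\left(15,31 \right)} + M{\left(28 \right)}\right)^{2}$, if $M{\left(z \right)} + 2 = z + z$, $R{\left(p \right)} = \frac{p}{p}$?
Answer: $4489$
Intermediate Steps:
$R{\left(p \right)} = 1$
$m{\left(o,V \right)} = 13$ ($m{\left(o,V \right)} = 1 \cdot 13 = 13$)
$M{\left(z \right)} = -2 + 2 z$ ($M{\left(z \right)} = -2 + \left(z + z\right) = -2 + 2 z$)
$\left(m{\left(15,31 \right)} + M{\left(28 \right)}\right)^{2} = \left(13 + \left(-2 + 2 \cdot 28\right)\right)^{2} = \left(13 + \left(-2 + 56\right)\right)^{2} = \left(13 + 54\right)^{2} = 67^{2} = 4489$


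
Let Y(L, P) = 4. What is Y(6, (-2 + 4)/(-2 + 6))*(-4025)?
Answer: -16100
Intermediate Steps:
Y(6, (-2 + 4)/(-2 + 6))*(-4025) = 4*(-4025) = -16100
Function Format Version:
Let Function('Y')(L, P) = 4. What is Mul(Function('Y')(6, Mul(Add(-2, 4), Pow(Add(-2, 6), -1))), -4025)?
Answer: -16100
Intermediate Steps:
Mul(Function('Y')(6, Mul(Add(-2, 4), Pow(Add(-2, 6), -1))), -4025) = Mul(4, -4025) = -16100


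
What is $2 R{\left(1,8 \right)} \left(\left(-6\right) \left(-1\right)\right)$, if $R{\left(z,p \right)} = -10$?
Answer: $-120$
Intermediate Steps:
$2 R{\left(1,8 \right)} \left(\left(-6\right) \left(-1\right)\right) = 2 \left(-10\right) \left(\left(-6\right) \left(-1\right)\right) = \left(-20\right) 6 = -120$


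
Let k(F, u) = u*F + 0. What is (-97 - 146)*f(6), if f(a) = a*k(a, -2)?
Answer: 17496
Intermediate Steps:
k(F, u) = F*u (k(F, u) = F*u + 0 = F*u)
f(a) = -2*a² (f(a) = a*(a*(-2)) = a*(-2*a) = -2*a²)
(-97 - 146)*f(6) = (-97 - 146)*(-2*6²) = -(-486)*36 = -243*(-72) = 17496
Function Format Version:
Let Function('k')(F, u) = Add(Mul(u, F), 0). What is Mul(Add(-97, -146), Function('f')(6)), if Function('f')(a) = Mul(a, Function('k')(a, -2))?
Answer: 17496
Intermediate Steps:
Function('k')(F, u) = Mul(F, u) (Function('k')(F, u) = Add(Mul(F, u), 0) = Mul(F, u))
Function('f')(a) = Mul(-2, Pow(a, 2)) (Function('f')(a) = Mul(a, Mul(a, -2)) = Mul(a, Mul(-2, a)) = Mul(-2, Pow(a, 2)))
Mul(Add(-97, -146), Function('f')(6)) = Mul(Add(-97, -146), Mul(-2, Pow(6, 2))) = Mul(-243, Mul(-2, 36)) = Mul(-243, -72) = 17496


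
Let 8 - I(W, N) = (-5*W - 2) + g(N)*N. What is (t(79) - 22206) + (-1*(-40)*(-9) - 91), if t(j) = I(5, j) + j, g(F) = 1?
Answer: -22622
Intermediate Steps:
I(W, N) = 10 - N + 5*W (I(W, N) = 8 - ((-5*W - 2) + 1*N) = 8 - ((-2 - 5*W) + N) = 8 - (-2 + N - 5*W) = 8 + (2 - N + 5*W) = 10 - N + 5*W)
t(j) = 35 (t(j) = (10 - j + 5*5) + j = (10 - j + 25) + j = (35 - j) + j = 35)
(t(79) - 22206) + (-1*(-40)*(-9) - 91) = (35 - 22206) + (-1*(-40)*(-9) - 91) = -22171 + (40*(-9) - 91) = -22171 + (-360 - 91) = -22171 - 451 = -22622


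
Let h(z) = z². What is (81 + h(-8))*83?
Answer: 12035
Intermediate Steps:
(81 + h(-8))*83 = (81 + (-8)²)*83 = (81 + 64)*83 = 145*83 = 12035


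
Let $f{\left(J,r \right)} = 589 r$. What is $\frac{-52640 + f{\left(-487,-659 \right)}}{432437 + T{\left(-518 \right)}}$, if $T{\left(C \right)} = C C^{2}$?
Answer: $\frac{33907}{10658415} \approx 0.0031812$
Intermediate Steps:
$T{\left(C \right)} = C^{3}$
$\frac{-52640 + f{\left(-487,-659 \right)}}{432437 + T{\left(-518 \right)}} = \frac{-52640 + 589 \left(-659\right)}{432437 + \left(-518\right)^{3}} = \frac{-52640 - 388151}{432437 - 138991832} = - \frac{440791}{-138559395} = \left(-440791\right) \left(- \frac{1}{138559395}\right) = \frac{33907}{10658415}$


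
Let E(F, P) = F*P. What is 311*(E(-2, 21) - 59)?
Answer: -31411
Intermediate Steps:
311*(E(-2, 21) - 59) = 311*(-2*21 - 59) = 311*(-42 - 59) = 311*(-101) = -31411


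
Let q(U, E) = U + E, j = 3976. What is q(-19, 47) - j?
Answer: -3948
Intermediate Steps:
q(U, E) = E + U
q(-19, 47) - j = (47 - 19) - 1*3976 = 28 - 3976 = -3948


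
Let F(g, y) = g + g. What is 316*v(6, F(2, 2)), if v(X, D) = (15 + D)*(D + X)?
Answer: 60040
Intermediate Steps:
F(g, y) = 2*g
316*v(6, F(2, 2)) = 316*((2*2)² + 15*(2*2) + 15*6 + (2*2)*6) = 316*(4² + 15*4 + 90 + 4*6) = 316*(16 + 60 + 90 + 24) = 316*190 = 60040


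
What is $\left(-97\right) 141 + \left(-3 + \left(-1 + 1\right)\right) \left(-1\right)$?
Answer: $-13674$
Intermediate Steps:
$\left(-97\right) 141 + \left(-3 + \left(-1 + 1\right)\right) \left(-1\right) = -13677 + \left(-3 + 0\right) \left(-1\right) = -13677 - -3 = -13677 + 3 = -13674$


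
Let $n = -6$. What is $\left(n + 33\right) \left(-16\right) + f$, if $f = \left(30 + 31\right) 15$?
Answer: $483$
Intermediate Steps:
$f = 915$ ($f = 61 \cdot 15 = 915$)
$\left(n + 33\right) \left(-16\right) + f = \left(-6 + 33\right) \left(-16\right) + 915 = 27 \left(-16\right) + 915 = -432 + 915 = 483$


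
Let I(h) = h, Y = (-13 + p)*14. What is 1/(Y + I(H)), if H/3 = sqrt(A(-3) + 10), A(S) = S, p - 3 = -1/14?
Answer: -47/6606 - sqrt(7)/6606 ≈ -0.0075153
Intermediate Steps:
p = 41/14 (p = 3 - 1/14 = 41/14 ≈ 2.9286)
Y = -141 (Y = (-13 + 41/14)*14 = -141/14*14 = -141)
H = 3*sqrt(7) (H = 3*sqrt(-3 + 10) = 3*sqrt(7) ≈ 7.9373)
1/(Y + I(H)) = 1/(-141 + 3*sqrt(7))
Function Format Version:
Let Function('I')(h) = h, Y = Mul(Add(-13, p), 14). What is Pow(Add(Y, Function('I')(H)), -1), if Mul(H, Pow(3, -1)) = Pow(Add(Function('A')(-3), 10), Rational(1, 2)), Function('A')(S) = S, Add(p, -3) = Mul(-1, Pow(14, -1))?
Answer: Add(Rational(-47, 6606), Mul(Rational(-1, 6606), Pow(7, Rational(1, 2)))) ≈ -0.0075153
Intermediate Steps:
p = Rational(41, 14) (p = Add(3, Mul(-1, Pow(14, -1))) = Add(3, Mul(-1, Rational(1, 14))) = Add(3, Rational(-1, 14)) = Rational(41, 14) ≈ 2.9286)
Y = -141 (Y = Mul(Add(-13, Rational(41, 14)), 14) = Mul(Rational(-141, 14), 14) = -141)
H = Mul(3, Pow(7, Rational(1, 2))) (H = Mul(3, Pow(Add(-3, 10), Rational(1, 2))) = Mul(3, Pow(7, Rational(1, 2))) ≈ 7.9373)
Pow(Add(Y, Function('I')(H)), -1) = Pow(Add(-141, Mul(3, Pow(7, Rational(1, 2)))), -1)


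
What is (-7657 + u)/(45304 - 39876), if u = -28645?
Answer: -18151/2714 ≈ -6.6879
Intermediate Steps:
(-7657 + u)/(45304 - 39876) = (-7657 - 28645)/(45304 - 39876) = -36302/5428 = -36302*1/5428 = -18151/2714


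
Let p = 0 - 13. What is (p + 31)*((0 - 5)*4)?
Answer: -360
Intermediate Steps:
p = -13
(p + 31)*((0 - 5)*4) = (-13 + 31)*((0 - 5)*4) = 18*(-5*4) = 18*(-20) = -360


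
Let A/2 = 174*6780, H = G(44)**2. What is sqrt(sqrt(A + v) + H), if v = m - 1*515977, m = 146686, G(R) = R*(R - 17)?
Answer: sqrt(1411344 + sqrt(1990149)) ≈ 1188.6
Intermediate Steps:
G(R) = R*(-17 + R)
v = -369291 (v = 146686 - 1*515977 = 146686 - 515977 = -369291)
H = 1411344 (H = (44*(-17 + 44))**2 = (44*27)**2 = 1188**2 = 1411344)
A = 2359440 (A = 2*(174*6780) = 2*1179720 = 2359440)
sqrt(sqrt(A + v) + H) = sqrt(sqrt(2359440 - 369291) + 1411344) = sqrt(sqrt(1990149) + 1411344) = sqrt(1411344 + sqrt(1990149))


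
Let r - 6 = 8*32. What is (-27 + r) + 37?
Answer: 272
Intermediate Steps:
r = 262 (r = 6 + 8*32 = 6 + 256 = 262)
(-27 + r) + 37 = (-27 + 262) + 37 = 235 + 37 = 272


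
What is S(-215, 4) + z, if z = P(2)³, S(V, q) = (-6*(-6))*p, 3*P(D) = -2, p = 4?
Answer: 3880/27 ≈ 143.70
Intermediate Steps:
P(D) = -⅔ (P(D) = (⅓)*(-2) = -⅔)
S(V, q) = 144 (S(V, q) = -6*(-6)*4 = 36*4 = 144)
z = -8/27 (z = (-⅔)³ = -8/27 ≈ -0.29630)
S(-215, 4) + z = 144 - 8/27 = 3880/27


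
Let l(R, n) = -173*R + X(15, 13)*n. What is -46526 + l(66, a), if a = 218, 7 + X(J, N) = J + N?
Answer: -53366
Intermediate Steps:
X(J, N) = -7 + J + N (X(J, N) = -7 + (J + N) = -7 + J + N)
l(R, n) = -173*R + 21*n (l(R, n) = -173*R + (-7 + 15 + 13)*n = -173*R + 21*n)
-46526 + l(66, a) = -46526 + (-173*66 + 21*218) = -46526 + (-11418 + 4578) = -46526 - 6840 = -53366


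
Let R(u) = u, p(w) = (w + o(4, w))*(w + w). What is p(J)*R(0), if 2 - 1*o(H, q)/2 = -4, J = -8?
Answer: 0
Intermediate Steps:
o(H, q) = 12 (o(H, q) = 4 - 2*(-4) = 4 + 8 = 12)
p(w) = 2*w*(12 + w) (p(w) = (w + 12)*(w + w) = (12 + w)*(2*w) = 2*w*(12 + w))
p(J)*R(0) = (2*(-8)*(12 - 8))*0 = (2*(-8)*4)*0 = -64*0 = 0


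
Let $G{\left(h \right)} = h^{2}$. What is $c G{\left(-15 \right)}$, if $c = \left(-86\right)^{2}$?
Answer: $1664100$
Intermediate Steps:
$c = 7396$
$c G{\left(-15 \right)} = 7396 \left(-15\right)^{2} = 7396 \cdot 225 = 1664100$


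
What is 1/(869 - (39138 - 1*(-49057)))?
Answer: -1/87326 ≈ -1.1451e-5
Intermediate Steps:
1/(869 - (39138 - 1*(-49057))) = 1/(869 - (39138 + 49057)) = 1/(869 - 1*88195) = 1/(869 - 88195) = 1/(-87326) = -1/87326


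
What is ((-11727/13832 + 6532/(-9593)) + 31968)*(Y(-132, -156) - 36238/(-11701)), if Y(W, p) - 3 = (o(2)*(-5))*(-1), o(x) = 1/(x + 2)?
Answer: 1458569568483069477/6210440358304 ≈ 2.3486e+5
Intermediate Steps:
o(x) = 1/(2 + x)
Y(W, p) = 17/4 (Y(W, p) = 3 + (-5/(2 + 2))*(-1) = 3 + (-5/4)*(-1) = 3 + ((1/4)*(-5))*(-1) = 3 - 5/4*(-1) = 3 + 5/4 = 17/4)
((-11727/13832 + 6532/(-9593)) + 31968)*(Y(-132, -156) - 36238/(-11701)) = ((-11727/13832 + 6532/(-9593)) + 31968)*(17/4 - 36238/(-11701)) = ((-11727*1/13832 + 6532*(-1/9593)) + 31968)*(17/4 - 36238*(-1/11701)) = ((-11727/13832 - 6532/9593) + 31968)*(17/4 + 36238/11701) = (-202847735/132690376 + 31968)*(343869/46804) = (4241643092233/132690376)*(343869/46804) = 1458569568483069477/6210440358304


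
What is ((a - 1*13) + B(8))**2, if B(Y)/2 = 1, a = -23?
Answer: 1156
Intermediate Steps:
B(Y) = 2 (B(Y) = 2*1 = 2)
((a - 1*13) + B(8))**2 = ((-23 - 1*13) + 2)**2 = ((-23 - 13) + 2)**2 = (-36 + 2)**2 = (-34)**2 = 1156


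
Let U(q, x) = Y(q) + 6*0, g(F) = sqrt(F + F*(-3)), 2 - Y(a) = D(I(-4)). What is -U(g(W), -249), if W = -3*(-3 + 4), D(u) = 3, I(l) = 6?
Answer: 1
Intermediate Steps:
Y(a) = -1 (Y(a) = 2 - 1*3 = 2 - 3 = -1)
W = -3 (W = -3*1 = -3)
g(F) = sqrt(2)*sqrt(-F) (g(F) = sqrt(F - 3*F) = sqrt(-2*F) = sqrt(2)*sqrt(-F))
U(q, x) = -1 (U(q, x) = -1 + 6*0 = -1 + 0 = -1)
-U(g(W), -249) = -1*(-1) = 1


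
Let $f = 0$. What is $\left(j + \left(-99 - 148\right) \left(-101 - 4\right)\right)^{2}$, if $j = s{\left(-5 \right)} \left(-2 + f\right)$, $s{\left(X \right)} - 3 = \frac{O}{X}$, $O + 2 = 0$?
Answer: $\frac{16806788881}{25} \approx 6.7227 \cdot 10^{8}$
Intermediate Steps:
$O = -2$ ($O = -2 + 0 = -2$)
$s{\left(X \right)} = 3 - \frac{2}{X}$
$j = - \frac{34}{5}$ ($j = \left(3 - \frac{2}{-5}\right) \left(-2 + 0\right) = \left(3 - - \frac{2}{5}\right) \left(-2\right) = \left(3 + \frac{2}{5}\right) \left(-2\right) = \frac{17}{5} \left(-2\right) = - \frac{34}{5} \approx -6.8$)
$\left(j + \left(-99 - 148\right) \left(-101 - 4\right)\right)^{2} = \left(- \frac{34}{5} + \left(-99 - 148\right) \left(-101 - 4\right)\right)^{2} = \left(- \frac{34}{5} - -25935\right)^{2} = \left(- \frac{34}{5} + 25935\right)^{2} = \left(\frac{129641}{5}\right)^{2} = \frac{16806788881}{25}$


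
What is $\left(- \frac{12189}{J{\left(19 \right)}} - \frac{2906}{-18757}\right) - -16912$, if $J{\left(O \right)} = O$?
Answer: $\frac{5798575437}{356383} \approx 16271.0$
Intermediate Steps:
$\left(- \frac{12189}{J{\left(19 \right)}} - \frac{2906}{-18757}\right) - -16912 = \left(- \frac{12189}{19} - \frac{2906}{-18757}\right) - -16912 = \left(\left(-12189\right) \frac{1}{19} - - \frac{2906}{18757}\right) + 16912 = \left(- \frac{12189}{19} + \frac{2906}{18757}\right) + 16912 = - \frac{228573859}{356383} + 16912 = \frac{5798575437}{356383}$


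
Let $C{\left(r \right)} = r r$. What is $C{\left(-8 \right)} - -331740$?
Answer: $331804$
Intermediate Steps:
$C{\left(r \right)} = r^{2}$
$C{\left(-8 \right)} - -331740 = \left(-8\right)^{2} - -331740 = 64 + 331740 = 331804$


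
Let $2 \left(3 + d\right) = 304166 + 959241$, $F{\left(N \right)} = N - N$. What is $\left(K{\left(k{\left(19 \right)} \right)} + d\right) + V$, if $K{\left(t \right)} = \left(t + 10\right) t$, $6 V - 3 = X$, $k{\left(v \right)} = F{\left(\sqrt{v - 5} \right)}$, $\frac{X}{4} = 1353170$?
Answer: $\frac{4601443}{3} \approx 1.5338 \cdot 10^{6}$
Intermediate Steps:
$X = 5412680$ ($X = 4 \cdot 1353170 = 5412680$)
$F{\left(N \right)} = 0$
$k{\left(v \right)} = 0$
$d = \frac{1263401}{2}$ ($d = -3 + \frac{304166 + 959241}{2} = -3 + \frac{1}{2} \cdot 1263407 = -3 + \frac{1263407}{2} = \frac{1263401}{2} \approx 6.317 \cdot 10^{5}$)
$V = \frac{5412683}{6}$ ($V = \frac{1}{2} + \frac{1}{6} \cdot 5412680 = \frac{1}{2} + \frac{2706340}{3} = \frac{5412683}{6} \approx 9.0211 \cdot 10^{5}$)
$K{\left(t \right)} = t \left(10 + t\right)$ ($K{\left(t \right)} = \left(10 + t\right) t = t \left(10 + t\right)$)
$\left(K{\left(k{\left(19 \right)} \right)} + d\right) + V = \left(0 \left(10 + 0\right) + \frac{1263401}{2}\right) + \frac{5412683}{6} = \left(0 \cdot 10 + \frac{1263401}{2}\right) + \frac{5412683}{6} = \left(0 + \frac{1263401}{2}\right) + \frac{5412683}{6} = \frac{1263401}{2} + \frac{5412683}{6} = \frac{4601443}{3}$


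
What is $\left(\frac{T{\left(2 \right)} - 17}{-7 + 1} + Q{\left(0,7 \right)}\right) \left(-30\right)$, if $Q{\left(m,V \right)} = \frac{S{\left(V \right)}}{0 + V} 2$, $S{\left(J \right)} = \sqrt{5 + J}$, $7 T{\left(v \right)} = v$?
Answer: $- \frac{585}{7} - \frac{120 \sqrt{3}}{7} \approx -113.26$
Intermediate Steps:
$T{\left(v \right)} = \frac{v}{7}$
$Q{\left(m,V \right)} = \frac{2 \sqrt{5 + V}}{V}$ ($Q{\left(m,V \right)} = \frac{\sqrt{5 + V}}{0 + V} 2 = \frac{\sqrt{5 + V}}{V} 2 = \frac{2 \sqrt{5 + V}}{V}$)
$\left(\frac{T{\left(2 \right)} - 17}{-7 + 1} + Q{\left(0,7 \right)}\right) \left(-30\right) = \left(\frac{\frac{1}{7} \cdot 2 - 17}{-7 + 1} + \frac{2 \sqrt{5 + 7}}{7}\right) \left(-30\right) = \left(\frac{\frac{2}{7} - 17}{-6} + 2 \cdot \frac{1}{7} \sqrt{12}\right) \left(-30\right) = \left(\left(- \frac{117}{7}\right) \left(- \frac{1}{6}\right) + 2 \cdot \frac{1}{7} \cdot 2 \sqrt{3}\right) \left(-30\right) = \left(\frac{39}{14} + \frac{4 \sqrt{3}}{7}\right) \left(-30\right) = - \frac{585}{7} - \frac{120 \sqrt{3}}{7}$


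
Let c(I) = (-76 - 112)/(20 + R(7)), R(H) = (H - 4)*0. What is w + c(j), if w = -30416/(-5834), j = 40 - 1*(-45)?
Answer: -61059/14585 ≈ -4.1864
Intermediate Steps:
j = 85 (j = 40 + 45 = 85)
w = 15208/2917 (w = -30416*(-1/5834) = 15208/2917 ≈ 5.2136)
R(H) = 0 (R(H) = (-4 + H)*0 = 0)
c(I) = -47/5 (c(I) = (-76 - 112)/(20 + 0) = -188/20 = -188*1/20 = -47/5)
w + c(j) = 15208/2917 - 47/5 = -61059/14585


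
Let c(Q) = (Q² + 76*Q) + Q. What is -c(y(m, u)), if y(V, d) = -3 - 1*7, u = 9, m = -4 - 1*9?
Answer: 670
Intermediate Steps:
m = -13 (m = -4 - 9 = -13)
y(V, d) = -10 (y(V, d) = -3 - 7 = -10)
c(Q) = Q² + 77*Q
-c(y(m, u)) = -(-10)*(77 - 10) = -(-10)*67 = -1*(-670) = 670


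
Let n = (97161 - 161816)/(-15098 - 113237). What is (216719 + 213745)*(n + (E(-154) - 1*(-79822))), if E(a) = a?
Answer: 880234950499968/25667 ≈ 3.4294e+10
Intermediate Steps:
n = 12931/25667 (n = -64655/(-128335) = -64655*(-1/128335) = 12931/25667 ≈ 0.50380)
(216719 + 213745)*(n + (E(-154) - 1*(-79822))) = (216719 + 213745)*(12931/25667 + (-154 - 1*(-79822))) = 430464*(12931/25667 + (-154 + 79822)) = 430464*(12931/25667 + 79668) = 430464*(2044851487/25667) = 880234950499968/25667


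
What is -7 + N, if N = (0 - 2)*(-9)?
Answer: 11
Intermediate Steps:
N = 18 (N = -2*(-9) = 18)
-7 + N = -7 + 18 = 11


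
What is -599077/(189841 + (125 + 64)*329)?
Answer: -599077/252022 ≈ -2.3771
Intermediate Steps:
-599077/(189841 + (125 + 64)*329) = -599077/(189841 + 189*329) = -599077/(189841 + 62181) = -599077/252022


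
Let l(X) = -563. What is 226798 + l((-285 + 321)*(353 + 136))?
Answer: 226235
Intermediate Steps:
226798 + l((-285 + 321)*(353 + 136)) = 226798 - 563 = 226235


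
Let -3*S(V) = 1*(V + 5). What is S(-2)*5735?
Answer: -5735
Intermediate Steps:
S(V) = -5/3 - V/3 (S(V) = -(V + 5)/3 = -(5 + V)/3 = -5/3 - V/3)
S(-2)*5735 = (-5/3 - ⅓*(-2))*5735 = (-5/3 + ⅔)*5735 = -1*5735 = -5735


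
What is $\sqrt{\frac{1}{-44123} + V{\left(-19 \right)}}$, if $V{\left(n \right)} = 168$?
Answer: $\frac{\sqrt{327068929549}}{44123} \approx 12.961$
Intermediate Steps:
$\sqrt{\frac{1}{-44123} + V{\left(-19 \right)}} = \sqrt{\frac{1}{-44123} + 168} = \sqrt{- \frac{1}{44123} + 168} = \sqrt{\frac{7412663}{44123}} = \frac{\sqrt{327068929549}}{44123}$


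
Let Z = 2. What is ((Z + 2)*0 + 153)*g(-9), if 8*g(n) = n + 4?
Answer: -765/8 ≈ -95.625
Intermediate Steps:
g(n) = 1/2 + n/8 (g(n) = (n + 4)/8 = (4 + n)/8 = 1/2 + n/8)
((Z + 2)*0 + 153)*g(-9) = ((2 + 2)*0 + 153)*(1/2 + (1/8)*(-9)) = (4*0 + 153)*(1/2 - 9/8) = (0 + 153)*(-5/8) = 153*(-5/8) = -765/8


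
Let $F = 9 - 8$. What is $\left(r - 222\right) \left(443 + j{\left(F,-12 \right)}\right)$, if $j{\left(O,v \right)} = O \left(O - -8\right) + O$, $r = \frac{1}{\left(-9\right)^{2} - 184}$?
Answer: $- \frac{10358751}{103} \approx -1.0057 \cdot 10^{5}$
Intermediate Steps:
$F = 1$ ($F = 9 - 8 = 1$)
$r = - \frac{1}{103}$ ($r = \frac{1}{81 - 184} = \frac{1}{-103} = - \frac{1}{103} \approx -0.0097087$)
$j{\left(O,v \right)} = O + O \left(8 + O\right)$ ($j{\left(O,v \right)} = O \left(O + 8\right) + O = O \left(8 + O\right) + O = O + O \left(8 + O\right)$)
$\left(r - 222\right) \left(443 + j{\left(F,-12 \right)}\right) = \left(- \frac{1}{103} - 222\right) \left(443 + 1 \left(9 + 1\right)\right) = - \frac{22867 \left(443 + 1 \cdot 10\right)}{103} = - \frac{22867 \left(443 + 10\right)}{103} = \left(- \frac{22867}{103}\right) 453 = - \frac{10358751}{103}$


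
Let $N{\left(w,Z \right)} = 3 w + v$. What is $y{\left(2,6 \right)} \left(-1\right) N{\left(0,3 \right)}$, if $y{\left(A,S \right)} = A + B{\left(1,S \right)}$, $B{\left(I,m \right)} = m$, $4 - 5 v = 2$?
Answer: $- \frac{16}{5} \approx -3.2$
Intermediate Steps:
$v = \frac{2}{5}$ ($v = \frac{4}{5} - \frac{2}{5} = \frac{2}{5} \approx 0.4$)
$y{\left(A,S \right)} = A + S$
$N{\left(w,Z \right)} = \frac{2}{5} + 3 w$ ($N{\left(w,Z \right)} = 3 w + \frac{2}{5} = \frac{2}{5} + 3 w$)
$y{\left(2,6 \right)} \left(-1\right) N{\left(0,3 \right)} = \left(2 + 6\right) \left(-1\right) \left(\frac{2}{5} + 3 \cdot 0\right) = 8 \left(-1\right) \left(\frac{2}{5} + 0\right) = \left(-8\right) \frac{2}{5} = - \frac{16}{5}$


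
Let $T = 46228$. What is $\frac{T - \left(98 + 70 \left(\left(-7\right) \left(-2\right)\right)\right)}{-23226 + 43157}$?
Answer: $\frac{45150}{19931} \approx 2.2653$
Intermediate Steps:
$\frac{T - \left(98 + 70 \left(\left(-7\right) \left(-2\right)\right)\right)}{-23226 + 43157} = \frac{46228 - \left(98 + 70 \left(\left(-7\right) \left(-2\right)\right)\right)}{-23226 + 43157} = \frac{46228 - 1078}{19931} = \left(46228 - 1078\right) \frac{1}{19931} = 45150 \cdot \frac{1}{19931} = \frac{45150}{19931}$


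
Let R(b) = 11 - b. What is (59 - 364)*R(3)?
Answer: -2440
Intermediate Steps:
(59 - 364)*R(3) = (59 - 364)*(11 - 1*3) = -305*(11 - 3) = -305*8 = -2440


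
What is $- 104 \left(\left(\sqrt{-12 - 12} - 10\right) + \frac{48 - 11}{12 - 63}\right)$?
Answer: $\frac{56888}{51} - 208 i \sqrt{6} \approx 1115.5 - 509.49 i$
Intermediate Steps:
$- 104 \left(\left(\sqrt{-12 - 12} - 10\right) + \frac{48 - 11}{12 - 63}\right) = - 104 \left(\left(\sqrt{-24} - 10\right) + \frac{37}{-51}\right) = - 104 \left(\left(2 i \sqrt{6} - 10\right) + 37 \left(- \frac{1}{51}\right)\right) = - 104 \left(\left(-10 + 2 i \sqrt{6}\right) - \frac{37}{51}\right) = - 104 \left(- \frac{547}{51} + 2 i \sqrt{6}\right) = - (- \frac{56888}{51} + 208 i \sqrt{6}) = \frac{56888}{51} - 208 i \sqrt{6}$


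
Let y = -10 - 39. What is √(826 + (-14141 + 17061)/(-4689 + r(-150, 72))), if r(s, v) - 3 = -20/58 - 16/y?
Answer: 3*√63536886097734/832354 ≈ 28.729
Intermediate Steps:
y = -49
r(s, v) = 4237/1421 (r(s, v) = 3 + (-20/58 - 16/(-49)) = 3 + (-20*1/58 - 16*(-1/49)) = 3 + (-10/29 + 16/49) = 3 - 26/1421 = 4237/1421)
√(826 + (-14141 + 17061)/(-4689 + r(-150, 72))) = √(826 + (-14141 + 17061)/(-4689 + 4237/1421)) = √(826 + 2920/(-6658832/1421)) = √(826 + 2920*(-1421/6658832)) = √(826 - 518665/832354) = √(687005739/832354) = 3*√63536886097734/832354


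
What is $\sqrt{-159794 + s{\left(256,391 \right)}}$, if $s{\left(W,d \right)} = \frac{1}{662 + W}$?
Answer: $\frac{i \sqrt{14962470882}}{306} \approx 399.74 i$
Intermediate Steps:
$\sqrt{-159794 + s{\left(256,391 \right)}} = \sqrt{-159794 + \frac{1}{662 + 256}} = \sqrt{-159794 + \frac{1}{918}} = \sqrt{- \frac{146690891}{918}} = \frac{i \sqrt{14962470882}}{306}$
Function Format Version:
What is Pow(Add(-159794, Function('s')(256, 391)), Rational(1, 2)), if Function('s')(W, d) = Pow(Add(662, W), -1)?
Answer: Mul(Rational(1, 306), I, Pow(14962470882, Rational(1, 2))) ≈ Mul(399.74, I)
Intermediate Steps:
Pow(Add(-159794, Function('s')(256, 391)), Rational(1, 2)) = Pow(Add(-159794, Pow(Add(662, 256), -1)), Rational(1, 2)) = Pow(Add(-159794, Pow(918, -1)), Rational(1, 2)) = Pow(Add(-159794, Rational(1, 918)), Rational(1, 2)) = Pow(Rational(-146690891, 918), Rational(1, 2)) = Mul(Rational(1, 306), I, Pow(14962470882, Rational(1, 2)))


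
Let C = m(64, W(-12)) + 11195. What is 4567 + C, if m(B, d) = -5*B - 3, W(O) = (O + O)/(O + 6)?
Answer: 15439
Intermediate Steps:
W(O) = 2*O/(6 + O) (W(O) = (2*O)/(6 + O) = 2*O/(6 + O))
m(B, d) = -3 - 5*B
C = 10872 (C = (-3 - 5*64) + 11195 = (-3 - 320) + 11195 = -323 + 11195 = 10872)
4567 + C = 4567 + 10872 = 15439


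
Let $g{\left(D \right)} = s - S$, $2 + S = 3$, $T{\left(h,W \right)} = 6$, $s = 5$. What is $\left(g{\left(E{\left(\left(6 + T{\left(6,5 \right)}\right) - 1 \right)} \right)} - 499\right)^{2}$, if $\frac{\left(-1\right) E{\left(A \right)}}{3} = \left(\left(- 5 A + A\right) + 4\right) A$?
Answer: $245025$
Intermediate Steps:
$S = 1$ ($S = -2 + 3 = 1$)
$E{\left(A \right)} = - 3 A \left(4 - 4 A\right)$ ($E{\left(A \right)} = - 3 \left(\left(- 5 A + A\right) + 4\right) A = - 3 \left(- 4 A + 4\right) A = - 3 \left(4 - 4 A\right) A = - 3 A \left(4 - 4 A\right)$)
$g{\left(D \right)} = 4$ ($g{\left(D \right)} = 5 - 1 = 4$)
$\left(g{\left(E{\left(\left(6 + T{\left(6,5 \right)}\right) - 1 \right)} \right)} - 499\right)^{2} = \left(4 - 499\right)^{2} = \left(-495\right)^{2} = 245025$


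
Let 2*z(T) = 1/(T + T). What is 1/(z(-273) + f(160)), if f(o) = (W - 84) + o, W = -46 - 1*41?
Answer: -1092/12013 ≈ -0.090901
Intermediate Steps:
z(T) = 1/(4*T) (z(T) = 1/(2*(T + T)) = 1/(2*((2*T))) = (1/(2*T))/2 = 1/(4*T))
W = -87 (W = -46 - 41 = -87)
f(o) = -171 + o (f(o) = (-87 - 84) + o = -171 + o)
1/(z(-273) + f(160)) = 1/((1/4)/(-273) + (-171 + 160)) = 1/((1/4)*(-1/273) - 11) = 1/(-1/1092 - 11) = 1/(-12013/1092) = -1092/12013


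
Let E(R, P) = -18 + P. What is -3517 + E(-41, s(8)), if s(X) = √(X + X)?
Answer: -3531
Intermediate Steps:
s(X) = √2*√X (s(X) = √(2*X) = √2*√X)
-3517 + E(-41, s(8)) = -3517 + (-18 + √2*√8) = -3517 + (-18 + √2*(2*√2)) = -3517 + (-18 + 4) = -3517 - 14 = -3531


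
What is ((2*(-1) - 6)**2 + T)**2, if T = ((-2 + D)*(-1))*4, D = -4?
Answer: 7744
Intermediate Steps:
T = 24 (T = ((-2 - 4)*(-1))*4 = -6*(-1)*4 = 6*4 = 24)
((2*(-1) - 6)**2 + T)**2 = ((2*(-1) - 6)**2 + 24)**2 = ((-2 - 6)**2 + 24)**2 = ((-8)**2 + 24)**2 = (64 + 24)**2 = 88**2 = 7744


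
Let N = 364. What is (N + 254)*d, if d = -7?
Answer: -4326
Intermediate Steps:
(N + 254)*d = (364 + 254)*(-7) = 618*(-7) = -4326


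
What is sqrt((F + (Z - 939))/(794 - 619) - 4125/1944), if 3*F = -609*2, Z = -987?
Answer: I*sqrt(24524654)/1260 ≈ 3.9303*I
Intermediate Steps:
F = -406 (F = (-609*2)/3 = (1/3)*(-1218) = -406)
sqrt((F + (Z - 939))/(794 - 619) - 4125/1944) = sqrt((-406 + (-987 - 939))/(794 - 619) - 4125/1944) = sqrt((-406 - 1926)/175 - 4125*1/1944) = sqrt(-2332*1/175 - 1375/648) = sqrt(-2332/175 - 1375/648) = sqrt(-1751761/113400) = I*sqrt(24524654)/1260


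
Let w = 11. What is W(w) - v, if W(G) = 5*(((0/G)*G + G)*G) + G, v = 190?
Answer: 426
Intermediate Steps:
W(G) = G + 5*G² (W(G) = 5*((0*G + G)*G) + G = 5*((0 + G)*G) + G = 5*(G*G) + G = 5*G² + G = G + 5*G²)
W(w) - v = 11*(1 + 5*11) - 1*190 = 11*(1 + 55) - 190 = 11*56 - 190 = 616 - 190 = 426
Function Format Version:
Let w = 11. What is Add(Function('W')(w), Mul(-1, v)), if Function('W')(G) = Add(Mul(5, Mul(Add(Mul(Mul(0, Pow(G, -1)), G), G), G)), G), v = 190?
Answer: 426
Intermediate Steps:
Function('W')(G) = Add(G, Mul(5, Pow(G, 2))) (Function('W')(G) = Add(Mul(5, Mul(Add(Mul(0, G), G), G)), G) = Add(Mul(5, Mul(Add(0, G), G)), G) = Add(Mul(5, Mul(G, G)), G) = Add(Mul(5, Pow(G, 2)), G) = Add(G, Mul(5, Pow(G, 2))))
Add(Function('W')(w), Mul(-1, v)) = Add(Mul(11, Add(1, Mul(5, 11))), Mul(-1, 190)) = Add(Mul(11, Add(1, 55)), -190) = Add(Mul(11, 56), -190) = Add(616, -190) = 426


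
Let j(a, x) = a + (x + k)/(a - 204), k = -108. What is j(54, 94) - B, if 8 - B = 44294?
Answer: 3325507/75 ≈ 44340.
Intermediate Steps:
j(a, x) = a + (-108 + x)/(-204 + a) (j(a, x) = a + (x - 108)/(a - 204) = a + (-108 + x)/(-204 + a))
B = -44286 (B = 8 - 1*44294 = 8 - 44294 = -44286)
j(54, 94) - B = (-108 + 94 + 54² - 204*54)/(-204 + 54) - 1*(-44286) = (-108 + 94 + 2916 - 11016)/(-150) + 44286 = -1/150*(-8114) + 44286 = 4057/75 + 44286 = 3325507/75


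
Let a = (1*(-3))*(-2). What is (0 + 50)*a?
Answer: 300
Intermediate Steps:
a = 6 (a = -3*(-2) = 6)
(0 + 50)*a = (0 + 50)*6 = 50*6 = 300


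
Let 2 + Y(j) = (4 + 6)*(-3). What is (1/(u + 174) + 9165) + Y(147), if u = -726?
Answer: 5041415/552 ≈ 9133.0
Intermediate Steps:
Y(j) = -32 (Y(j) = -2 + (4 + 6)*(-3) = -2 + 10*(-3) = -2 - 30 = -32)
(1/(u + 174) + 9165) + Y(147) = (1/(-726 + 174) + 9165) - 32 = (1/(-552) + 9165) - 32 = (-1/552 + 9165) - 32 = 5059079/552 - 32 = 5041415/552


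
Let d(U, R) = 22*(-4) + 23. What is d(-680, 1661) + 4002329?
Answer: 4002264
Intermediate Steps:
d(U, R) = -65 (d(U, R) = -88 + 23 = -65)
d(-680, 1661) + 4002329 = -65 + 4002329 = 4002264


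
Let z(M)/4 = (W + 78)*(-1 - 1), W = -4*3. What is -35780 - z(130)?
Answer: -35252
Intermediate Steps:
W = -12
z(M) = -528 (z(M) = 4*((-12 + 78)*(-1 - 1)) = 4*(66*(-2)) = 4*(-132) = -528)
-35780 - z(130) = -35780 - 1*(-528) = -35780 + 528 = -35252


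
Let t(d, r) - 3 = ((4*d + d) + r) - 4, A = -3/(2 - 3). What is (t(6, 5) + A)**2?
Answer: 1369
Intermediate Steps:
A = 3 (A = -3/(-1) = -3*(-1) = 3)
t(d, r) = -1 + r + 5*d (t(d, r) = 3 + (((4*d + d) + r) - 4) = 3 + ((5*d + r) - 4) = 3 + ((r + 5*d) - 4) = 3 + (-4 + r + 5*d) = -1 + r + 5*d)
(t(6, 5) + A)**2 = ((-1 + 5 + 5*6) + 3)**2 = ((-1 + 5 + 30) + 3)**2 = (34 + 3)**2 = 37**2 = 1369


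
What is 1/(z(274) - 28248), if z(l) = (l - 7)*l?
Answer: 1/44910 ≈ 2.2267e-5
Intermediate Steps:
z(l) = l*(-7 + l) (z(l) = (-7 + l)*l = l*(-7 + l))
1/(z(274) - 28248) = 1/(274*(-7 + 274) - 28248) = 1/(274*267 - 28248) = 1/(73158 - 28248) = 1/44910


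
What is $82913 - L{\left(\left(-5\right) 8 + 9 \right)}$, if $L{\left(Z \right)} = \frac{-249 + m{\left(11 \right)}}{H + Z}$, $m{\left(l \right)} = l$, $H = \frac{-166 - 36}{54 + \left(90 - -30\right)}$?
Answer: $\frac{115984934}{1399} \approx 82906.0$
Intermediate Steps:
$H = - \frac{101}{87}$ ($H = - \frac{202}{54 + \left(90 + 30\right)} = - \frac{202}{54 + 120} = - \frac{202}{174} = \left(-202\right) \frac{1}{174} = - \frac{101}{87} \approx -1.1609$)
$L{\left(Z \right)} = - \frac{238}{- \frac{101}{87} + Z}$ ($L{\left(Z \right)} = \frac{-249 + 11}{- \frac{101}{87} + Z} = - \frac{238}{- \frac{101}{87} + Z}$)
$82913 - L{\left(\left(-5\right) 8 + 9 \right)} = 82913 - - \frac{20706}{-101 + 87 \left(\left(-5\right) 8 + 9\right)} = 82913 - - \frac{20706}{-101 + 87 \left(-40 + 9\right)} = 82913 - - \frac{20706}{-101 + 87 \left(-31\right)} = 82913 - - \frac{20706}{-101 - 2697} = 82913 - - \frac{20706}{-2798} = 82913 - \left(-20706\right) \left(- \frac{1}{2798}\right) = 82913 - \frac{10353}{1399} = \frac{115984934}{1399}$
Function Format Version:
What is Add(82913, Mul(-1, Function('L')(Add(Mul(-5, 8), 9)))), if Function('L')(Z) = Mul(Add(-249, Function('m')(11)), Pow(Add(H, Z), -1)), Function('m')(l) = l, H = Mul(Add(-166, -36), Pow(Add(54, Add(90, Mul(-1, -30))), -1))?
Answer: Rational(115984934, 1399) ≈ 82906.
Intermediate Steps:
H = Rational(-101, 87) (H = Mul(-202, Pow(Add(54, Add(90, 30)), -1)) = Mul(-202, Pow(Add(54, 120), -1)) = Mul(-202, Pow(174, -1)) = Mul(-202, Rational(1, 174)) = Rational(-101, 87) ≈ -1.1609)
Function('L')(Z) = Mul(-238, Pow(Add(Rational(-101, 87), Z), -1)) (Function('L')(Z) = Mul(Add(-249, 11), Pow(Add(Rational(-101, 87), Z), -1)) = Mul(-238, Pow(Add(Rational(-101, 87), Z), -1)))
Add(82913, Mul(-1, Function('L')(Add(Mul(-5, 8), 9)))) = Add(82913, Mul(-1, Mul(-20706, Pow(Add(-101, Mul(87, Add(Mul(-5, 8), 9))), -1)))) = Add(82913, Mul(-1, Mul(-20706, Pow(Add(-101, Mul(87, Add(-40, 9))), -1)))) = Add(82913, Mul(-1, Mul(-20706, Pow(Add(-101, Mul(87, -31)), -1)))) = Add(82913, Mul(-1, Mul(-20706, Pow(Add(-101, -2697), -1)))) = Add(82913, Mul(-1, Mul(-20706, Pow(-2798, -1)))) = Add(82913, Mul(-1, Mul(-20706, Rational(-1, 2798)))) = Add(82913, Mul(-1, Rational(10353, 1399))) = Add(82913, Rational(-10353, 1399)) = Rational(115984934, 1399)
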